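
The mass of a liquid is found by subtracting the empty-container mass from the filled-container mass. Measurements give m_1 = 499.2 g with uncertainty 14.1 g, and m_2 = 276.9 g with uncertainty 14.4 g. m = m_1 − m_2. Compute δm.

20.2 g

Sums and differences: (δm)² = Σ (cᵢ δxᵢ)².
  (δm_1)² = 199;  (δm_2)² = 207
δm = √(406) = 20.2 g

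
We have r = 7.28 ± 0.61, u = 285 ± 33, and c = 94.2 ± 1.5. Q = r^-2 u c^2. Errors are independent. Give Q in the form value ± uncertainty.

Products/powers → add relative errors in quadrature, weighted by exponent:
  (-2·δr/r)² = (-2×0.0838)² = 0.0281;  (1·δu/u)² = (1×0.116)² = 0.0134;  (2·δc/c)² = (2×0.0159)² = 0.00101
δQ/Q = √(0.0425) = 0.206
Q = 47700, so δQ = 0.206 × 47700 = 9840.

47700 ± 9840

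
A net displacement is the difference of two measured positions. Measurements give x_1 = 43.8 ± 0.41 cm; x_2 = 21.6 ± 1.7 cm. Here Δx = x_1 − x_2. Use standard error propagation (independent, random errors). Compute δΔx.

Each term contributes (cᵢ δxᵢ)² to (δΔx)²:
  (δx_1)² = 0.168;  (δx_2)² = 2.89
δΔx = √(3.06) = 1.75 cm

1.75 cm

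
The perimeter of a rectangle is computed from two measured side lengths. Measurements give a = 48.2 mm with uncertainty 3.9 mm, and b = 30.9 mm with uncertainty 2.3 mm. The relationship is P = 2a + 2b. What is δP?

Absolute uncertainties add in quadrature for a linear combination:
  (2·δa)² = 60.8;  (2·δb)² = 21.2
δP = √(82.0) = 9.06 mm

9.06 mm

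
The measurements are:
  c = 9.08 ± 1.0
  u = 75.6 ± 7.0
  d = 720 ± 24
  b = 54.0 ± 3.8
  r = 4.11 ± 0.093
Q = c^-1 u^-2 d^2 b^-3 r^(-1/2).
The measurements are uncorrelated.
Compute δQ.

9.67e-06

For a monomial Q ∝ c^-1, u^-2, d^2, b^-3, r^(-1/2), fractional errors add in quadrature:
  (-1·δc/c)² = (-1×0.110)² = 0.0121;  (-2·δu/u)² = (-2×0.0926)² = 0.0343;  (2·δd/d)² = (2×0.0333)² = 0.00444;  (-3·δb/b)² = (-3×0.0704)² = 0.0446;  (−½·δr/r)² = (-0.5×0.0226)² = 0.000128
δQ/Q = √(0.0956) = 0.309
Q = 3.13e-05, so δQ = 0.309 × 3.13e-05 = 9.67e-06.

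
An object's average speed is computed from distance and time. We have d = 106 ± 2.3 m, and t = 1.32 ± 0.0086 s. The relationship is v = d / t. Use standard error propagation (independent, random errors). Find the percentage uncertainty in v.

2.27%

Each factor contributes (exponent × relative error)² to (δv/v)²:
  (1·δd/d)² = (1×0.0217)² = 0.000471;  (-1·δt/t)² = (-1×0.00652)² = 4.24e-05
δv/v = √(0.000513) = 0.0227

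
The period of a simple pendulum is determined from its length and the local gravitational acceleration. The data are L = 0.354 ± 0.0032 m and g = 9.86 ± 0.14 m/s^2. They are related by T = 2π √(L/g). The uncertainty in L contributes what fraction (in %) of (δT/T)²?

28.8%

(δT/T)² = (½·δL/L)² + (−½·δg/g)²
  L term: (0.5×0.00904)² = 2.04e-05
  g term: (-0.5×0.0142)² = 5.04e-05
Total = 7.08e-05. Share from L = 2.04e-05/7.08e-05 = 0.288.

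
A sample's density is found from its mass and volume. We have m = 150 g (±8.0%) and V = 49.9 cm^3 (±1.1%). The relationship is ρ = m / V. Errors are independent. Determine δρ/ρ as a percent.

For a monomial ρ ∝ m, V^-1, fractional errors add in quadrature:
  (1·δm/m)² = (1×0.0800)² = 0.00640;  (-1·δV/V)² = (-1×0.0110)² = 0.000121
δρ/ρ = √(0.00652) = 0.0808

8.08%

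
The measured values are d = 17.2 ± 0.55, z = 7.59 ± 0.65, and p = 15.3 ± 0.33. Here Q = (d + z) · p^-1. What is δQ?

Let u = d + z = 24.8. δu = √(δd² + δz²) = √(0.303 + 0.423) = 0.851, so δu/u = 0.0343.
Q is then a monomial in u, p:
δQ/Q = √((δu/u)² + (-1·δp/p)²) = √(0.00118 + 0.000465) = 0.0406
Q = 1.62, so δQ = 0.0406 × 1.62 = 0.0657.

0.0657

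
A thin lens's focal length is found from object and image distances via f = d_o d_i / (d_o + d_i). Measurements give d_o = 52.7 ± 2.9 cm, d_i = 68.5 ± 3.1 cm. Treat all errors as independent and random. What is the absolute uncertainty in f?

1.10 cm

∂f/∂d_o = (d_i/(d_o+d_i))² = 0.319;  ∂f/∂d_i = (d_o/(d_o+d_i))² = 0.189
δf = √((∂f/∂d_o · δd_o)² + (∂f/∂d_i · δd_i)²) = √(0.858 + 0.344) = 1.10 cm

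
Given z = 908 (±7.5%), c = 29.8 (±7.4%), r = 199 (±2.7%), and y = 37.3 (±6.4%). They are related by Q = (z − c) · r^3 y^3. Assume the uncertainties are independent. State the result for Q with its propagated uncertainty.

(3.59 ± 0.799) × 10^14

Let u = z − c = 878. δu = √(δz² + δc²) = √(4640 + 4.86) = 68.1, so δu/u = 0.0776.
Q is then a monomial in u, r, y:
δQ/Q = √((δu/u)² + (3·δr/r)² + (3·δy/y)²) = √(0.00602 + 0.00656 + 0.0369) = 0.222
Q = 3.59e+14, so δQ = 0.222 × 3.59e+14 = 7.99e+13.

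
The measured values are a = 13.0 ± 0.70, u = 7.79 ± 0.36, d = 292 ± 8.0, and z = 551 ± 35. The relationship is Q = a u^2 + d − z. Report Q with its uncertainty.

530 ± 91.7

Let p = a·u^2 = 789. δp/p = √((1·δa/a)² + (2·δu/u)²) = √(0.00290 + 0.00854) = 0.107, so δp = 84.4.
Q = p + d − z: δQ = √(δp² + δd² + δz²) = √(7120 + 64.0 + 1220) = 91.7
Q = 530.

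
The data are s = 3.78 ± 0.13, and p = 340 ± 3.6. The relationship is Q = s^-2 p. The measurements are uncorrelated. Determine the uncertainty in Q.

1.66

Products/powers → add relative errors in quadrature, weighted by exponent:
  (-2·δs/s)² = (-2×0.0344)² = 0.00473;  (1·δp/p)² = (1×0.0106)² = 0.000112
δQ/Q = √(0.00484) = 0.0696
Q = 23.8, so δQ = 0.0696 × 23.8 = 1.66.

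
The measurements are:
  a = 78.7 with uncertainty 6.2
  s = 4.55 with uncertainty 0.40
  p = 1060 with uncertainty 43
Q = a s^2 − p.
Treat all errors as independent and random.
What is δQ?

317

Let w = a·s^2 = 1630. δw/w = √((1·δa/a)² + (2·δs/s)²) = √(0.00621 + 0.0309) = 0.193, so δw = 314.
Q = w − p: δQ = √(δw² + δp²) = √(98500 + 1850) = 317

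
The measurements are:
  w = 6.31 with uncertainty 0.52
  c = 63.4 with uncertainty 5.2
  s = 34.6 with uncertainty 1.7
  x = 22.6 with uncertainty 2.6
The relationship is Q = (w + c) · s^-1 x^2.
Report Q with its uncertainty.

1030 ± 254

Let u = w + c = 69.7. δu = √(δw² + δc²) = √(0.270 + 27.0) = 5.23, so δu/u = 0.0750.
Q is then a monomial in u, s, x:
δQ/Q = √((δu/u)² + (-1·δs/s)² + (2·δx/x)²) = √(0.00562 + 0.00241 + 0.0529) = 0.247
Q = 1030, so δQ = 0.247 × 1030 = 254.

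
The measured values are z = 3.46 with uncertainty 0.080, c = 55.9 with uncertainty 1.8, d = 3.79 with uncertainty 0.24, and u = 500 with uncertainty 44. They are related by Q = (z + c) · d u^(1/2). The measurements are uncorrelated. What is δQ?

Let w = z + c = 59.4. δw = √(δz² + δc²) = √(0.00640 + 3.24) = 1.80, so δw/w = 0.0304.
Q is then a monomial in w, d, u:
δQ/Q = √((δw/w)² + (1·δd/d)² + (½·δu/u)²) = √(0.000921 + 0.00401 + 0.00194) = 0.0829
Q = 5030, so δQ = 0.0829 × 5030 = 417.

417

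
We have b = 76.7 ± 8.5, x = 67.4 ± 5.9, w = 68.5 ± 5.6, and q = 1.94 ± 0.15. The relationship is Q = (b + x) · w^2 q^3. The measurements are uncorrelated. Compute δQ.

Let u = b + x = 144. δu = √(δb² + δx²) = √(72.2 + 34.8) = 10.3, so δu/u = 0.0718.
Q is then a monomial in u, w, q:
δQ/Q = √((δu/u)² + (2·δw/w)² + (3·δq/q)²) = √(0.00516 + 0.0267 + 0.0538) = 0.293
Q = 4.94e+06, so δQ = 0.293 × 4.94e+06 = 1.45e+06.

1.45e+06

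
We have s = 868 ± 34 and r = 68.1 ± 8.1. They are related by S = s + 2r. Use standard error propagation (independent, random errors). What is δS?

37.7

Sums and differences: (δS)² = Σ (cᵢ δxᵢ)².
  (δs)² = 1160;  (2·δr)² = 262
δS = √(1420) = 37.7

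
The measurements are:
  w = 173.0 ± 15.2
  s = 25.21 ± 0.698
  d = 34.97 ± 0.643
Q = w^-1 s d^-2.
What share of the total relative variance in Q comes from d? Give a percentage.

(δQ/Q)² = (-1·δw/w)² + (1·δs/s)² + (-2·δd/d)²
  w term: (-1×0.0879)² = 0.00772
  s term: (1×0.0277)² = 0.000767
  d term: (-2×0.0184)² = 0.00135
Total = 0.00984. Share from d = 0.00135/0.00984 = 0.137.

13.7%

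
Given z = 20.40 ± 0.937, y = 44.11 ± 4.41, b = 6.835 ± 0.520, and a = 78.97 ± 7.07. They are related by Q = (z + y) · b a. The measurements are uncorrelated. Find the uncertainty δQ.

Let u = z + y = 64.51. δu = √(δz² + δy²) = √(0.878 + 19.4) = 4.51, so δu/u = 0.0699.
Q is then a monomial in u, b, a:
δQ/Q = √((δu/u)² + (1·δb/b)² + (1·δa/a)²) = √(0.00488 + 0.00579 + 0.00802) = 0.137
Q = 34820, so δQ = 0.137 × 34820 = 4760.

4760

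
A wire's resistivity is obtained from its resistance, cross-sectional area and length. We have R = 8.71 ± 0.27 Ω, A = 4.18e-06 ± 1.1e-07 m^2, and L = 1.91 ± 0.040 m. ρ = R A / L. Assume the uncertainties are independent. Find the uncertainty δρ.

8.72e-07 Ω·m

Products/powers → add relative errors in quadrature, weighted by exponent:
  (1·δR/R)² = (1×0.0310)² = 0.000961;  (1·δA/A)² = (1×0.0263)² = 0.000693;  (-1·δL/L)² = (-1×0.0209)² = 0.000439
δρ/ρ = √(0.00209) = 0.0457
ρ = 1.91e-05 Ω·m, so δρ = 0.0457 × 1.91e-05 = 8.72e-07 Ω·m.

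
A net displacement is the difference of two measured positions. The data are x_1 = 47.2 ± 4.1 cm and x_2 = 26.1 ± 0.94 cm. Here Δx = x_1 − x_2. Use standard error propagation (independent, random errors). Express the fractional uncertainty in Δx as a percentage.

Δx is a linear combination, so absolute uncertainties add in quadrature:
  (δx_1)² = 16.8;  (δx_2)² = 0.884
δΔx = √(17.7) = 4.21 cm
Δx = 21.1 cm, so δΔx/Δx = 4.21/21.1 = 0.199.

19.9%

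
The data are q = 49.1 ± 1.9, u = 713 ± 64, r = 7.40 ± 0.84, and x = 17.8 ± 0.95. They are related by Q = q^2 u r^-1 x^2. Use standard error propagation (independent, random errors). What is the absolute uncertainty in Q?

1.44e+07

For a monomial Q ∝ q^2, u, r^-1, x^2, fractional errors add in quadrature:
  (2·δq/q)² = (2×0.0387)² = 0.00599;  (1·δu/u)² = (1×0.0898)² = 0.00806;  (-1·δr/r)² = (-1×0.114)² = 0.0129;  (2·δx/x)² = (2×0.0534)² = 0.0114
δQ/Q = √(0.0383) = 0.196
Q = 7.36e+07, so δQ = 0.196 × 7.36e+07 = 1.44e+07.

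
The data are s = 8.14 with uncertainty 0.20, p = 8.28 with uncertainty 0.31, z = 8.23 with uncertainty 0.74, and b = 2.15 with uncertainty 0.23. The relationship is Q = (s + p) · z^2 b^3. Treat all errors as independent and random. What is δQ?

4070

Let u = s + p = 16.4. δu = √(δs² + δp²) = √(0.0400 + 0.0961) = 0.369, so δu/u = 0.0225.
Q is then a monomial in u, z, b:
δQ/Q = √((δu/u)² + (2·δz/z)² + (3·δb/b)²) = √(0.000505 + 0.0323 + 0.103) = 0.369
Q = 11100, so δQ = 0.369 × 11100 = 4070.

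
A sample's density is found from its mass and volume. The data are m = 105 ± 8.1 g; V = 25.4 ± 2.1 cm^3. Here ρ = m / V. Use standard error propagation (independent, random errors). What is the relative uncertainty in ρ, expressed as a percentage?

11.3%

Since ρ is a product/quotient, work with relative uncertainties:
  (1·δm/m)² = (1×0.0771)² = 0.00595;  (-1·δV/V)² = (-1×0.0827)² = 0.00684
δρ/ρ = √(0.0128) = 0.113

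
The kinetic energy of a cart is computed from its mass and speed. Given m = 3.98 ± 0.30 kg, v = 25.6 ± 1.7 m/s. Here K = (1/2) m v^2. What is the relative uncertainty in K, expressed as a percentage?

Relative error in a monomial: (δK/K)² = Σ (nᵢ · δxᵢ/xᵢ)².
  (1·δm/m)² = (1×0.0754)² = 0.00568;  (2·δv/v)² = (2×0.0664)² = 0.0176
δK/K = √(0.0233) = 0.153

15.3%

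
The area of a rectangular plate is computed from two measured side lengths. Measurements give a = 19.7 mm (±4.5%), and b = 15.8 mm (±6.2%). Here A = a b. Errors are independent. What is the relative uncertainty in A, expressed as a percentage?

7.66%

Products/powers → add relative errors in quadrature, weighted by exponent:
  (1·δa/a)² = (1×0.0450)² = 0.00202;  (1·δb/b)² = (1×0.0620)² = 0.00384
δA/A = √(0.00587) = 0.0766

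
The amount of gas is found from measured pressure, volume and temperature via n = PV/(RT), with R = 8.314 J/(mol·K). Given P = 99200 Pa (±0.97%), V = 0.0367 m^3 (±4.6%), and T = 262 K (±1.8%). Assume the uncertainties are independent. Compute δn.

0.0841 mol

Products/powers → add relative errors in quadrature, weighted by exponent:
  (1·δP/P)² = (1×0.00970)² = 9.41e-05;  (1·δV/V)² = (1×0.0460)² = 0.00212;  (-1·δT/T)² = (-1×0.0180)² = 0.000324
δn/n = √(0.00253) = 0.0503
n = 1.67 mol, so δn = 0.0503 × 1.67 = 0.0841 mol.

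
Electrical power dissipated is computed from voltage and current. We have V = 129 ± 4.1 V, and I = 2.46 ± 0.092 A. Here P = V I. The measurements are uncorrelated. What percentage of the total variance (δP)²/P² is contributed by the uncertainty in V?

41.9%

(δP/P)² = (1·δV/V)² + (1·δI/I)²
  V term: (1×0.0318)² = 0.00101
  I term: (1×0.0374)² = 0.00140
Total = 0.00241. Share from V = 0.00101/0.00241 = 0.419.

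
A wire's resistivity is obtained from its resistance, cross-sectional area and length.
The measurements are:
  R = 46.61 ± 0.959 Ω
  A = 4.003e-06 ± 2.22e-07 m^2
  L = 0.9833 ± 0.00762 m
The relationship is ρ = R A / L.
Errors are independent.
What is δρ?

1.13e-05 Ω·m

Each factor contributes (exponent × relative error)² to (δρ/ρ)²:
  (1·δR/R)² = (1×0.0206)² = 0.000423;  (1·δA/A)² = (1×0.0555)² = 0.00308;  (-1·δL/L)² = (-1×0.00775)² = 6.01e-05
δρ/ρ = √(0.00356) = 0.0597
ρ = 0.0001897 Ω·m, so δρ = 0.0597 × 0.0001897 = 1.13e-05 Ω·m.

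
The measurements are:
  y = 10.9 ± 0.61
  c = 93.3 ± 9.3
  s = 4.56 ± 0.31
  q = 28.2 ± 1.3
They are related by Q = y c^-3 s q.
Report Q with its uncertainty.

0.00173 ± 0.000544

Relative error in a monomial: (δQ/Q)² = Σ (nᵢ · δxᵢ/xᵢ)².
  (1·δy/y)² = (1×0.0560)² = 0.00313;  (-3·δc/c)² = (-3×0.0997)² = 0.0894;  (1·δs/s)² = (1×0.0680)² = 0.00462;  (1·δq/q)² = (1×0.0461)² = 0.00213
δQ/Q = √(0.0993) = 0.315
Q = 0.00173, so δQ = 0.315 × 0.00173 = 0.000544.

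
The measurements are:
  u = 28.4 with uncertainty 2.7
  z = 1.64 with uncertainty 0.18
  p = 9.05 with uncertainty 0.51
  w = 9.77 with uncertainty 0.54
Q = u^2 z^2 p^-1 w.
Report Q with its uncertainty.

2340 ± 705

Products/powers → add relative errors in quadrature, weighted by exponent:
  (2·δu/u)² = (2×0.0951)² = 0.0362;  (2·δz/z)² = (2×0.110)² = 0.0482;  (-1·δp/p)² = (-1×0.0564)² = 0.00318;  (1·δw/w)² = (1×0.0553)² = 0.00305
δQ/Q = √(0.0906) = 0.301
Q = 2340, so δQ = 0.301 × 2340 = 705.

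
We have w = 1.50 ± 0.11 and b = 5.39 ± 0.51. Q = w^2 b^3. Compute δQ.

113

Since Q is a product/quotient, work with relative uncertainties:
  (2·δw/w)² = (2×0.0733)² = 0.0215;  (3·δb/b)² = (3×0.0946)² = 0.0806
δQ/Q = √(0.102) = 0.320
Q = 352, so δQ = 0.320 × 352 = 113.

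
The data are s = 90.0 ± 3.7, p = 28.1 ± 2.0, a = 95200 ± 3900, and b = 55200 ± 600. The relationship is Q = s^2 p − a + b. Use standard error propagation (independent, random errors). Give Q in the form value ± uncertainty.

Let w = s^2·p = 2.28e+05. δw/w = √((2·δs/s)² + (1·δp/p)²) = √(0.00676 + 0.00507) = 0.109, so δw = 24800.
Q = w − a + b: δQ = √(δw² + δa² + δb²) = √(6.13e+08 + 1.52e+07 + 3.6e+05) = 25100
Q = 1.88e+05.

(1.88 ± 0.251) × 10^5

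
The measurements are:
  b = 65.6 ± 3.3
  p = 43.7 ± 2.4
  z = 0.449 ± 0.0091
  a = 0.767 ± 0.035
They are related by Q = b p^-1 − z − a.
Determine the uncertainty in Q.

Let w = b·p^-1 = 1.50. δw/w = √((1·δb/b)² + (-1·δp/p)²) = √(0.00253 + 0.00302) = 0.0745, so δw = 0.112.
Q = w − z − a: δQ = √(δw² + δz² + δa²) = √(0.0125 + 8.28e-05 + 0.00123) = 0.118

0.118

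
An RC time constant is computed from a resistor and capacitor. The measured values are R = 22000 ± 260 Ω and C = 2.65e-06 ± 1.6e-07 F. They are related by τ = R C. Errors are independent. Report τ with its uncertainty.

0.0583 ± 0.00359 s

Each factor contributes (exponent × relative error)² to (δτ/τ)²:
  (1·δR/R)² = (1×0.0118)² = 0.000140;  (1·δC/C)² = (1×0.0604)² = 0.00365
δτ/τ = √(0.00379) = 0.0615
τ = 0.0583 s, so δτ = 0.0615 × 0.0583 = 0.00359 s.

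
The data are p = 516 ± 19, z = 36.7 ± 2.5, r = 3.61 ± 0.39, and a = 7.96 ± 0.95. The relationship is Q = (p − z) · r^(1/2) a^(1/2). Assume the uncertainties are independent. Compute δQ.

231

Let u = p − z = 479. δu = √(δp² + δz²) = √(361 + 6.25) = 19.2, so δu/u = 0.0400.
Q is then a monomial in u, r, a:
δQ/Q = √((δu/u)² + (½·δr/r)² + (½·δa/a)²) = √(0.00160 + 0.00292 + 0.00356) = 0.0899
Q = 2570, so δQ = 0.0899 × 2570 = 231.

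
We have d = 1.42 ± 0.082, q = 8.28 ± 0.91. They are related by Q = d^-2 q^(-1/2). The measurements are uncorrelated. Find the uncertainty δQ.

0.0220

For a monomial Q ∝ d^-2, q^(-1/2), fractional errors add in quadrature:
  (-2·δd/d)² = (-2×0.0577)² = 0.0133;  (−½·δq/q)² = (-0.5×0.110)² = 0.00302
δQ/Q = √(0.0164) = 0.128
Q = 0.172, so δQ = 0.128 × 0.172 = 0.0220.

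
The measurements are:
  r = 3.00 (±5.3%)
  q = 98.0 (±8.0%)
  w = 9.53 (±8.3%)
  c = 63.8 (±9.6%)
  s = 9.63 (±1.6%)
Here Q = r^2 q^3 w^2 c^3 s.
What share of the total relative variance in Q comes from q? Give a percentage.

(δQ/Q)² = (2·δr/r)² + (3·δq/q)² + (2·δw/w)² + (3·δc/c)² + (1·δs/s)²
  r term: (2×0.0530)² = 0.0112
  q term: (3×0.0800)² = 0.0576
  w term: (2×0.0830)² = 0.0276
  c term: (3×0.0960)² = 0.0829
  s term: (1×0.0160)² = 0.000256
Total = 0.180. Share from q = 0.0576/0.180 = 0.321.

32.1%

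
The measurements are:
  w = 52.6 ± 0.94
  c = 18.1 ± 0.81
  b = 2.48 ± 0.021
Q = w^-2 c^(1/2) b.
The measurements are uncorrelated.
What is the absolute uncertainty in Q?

0.000164

Products/powers → add relative errors in quadrature, weighted by exponent:
  (-2·δw/w)² = (-2×0.0179)² = 0.00128;  (½·δc/c)² = (0.5×0.0448)² = 0.000501;  (1·δb/b)² = (1×0.00847)² = 7.17e-05
δQ/Q = √(0.00185) = 0.0430
Q = 0.00381, so δQ = 0.0430 × 0.00381 = 0.000164.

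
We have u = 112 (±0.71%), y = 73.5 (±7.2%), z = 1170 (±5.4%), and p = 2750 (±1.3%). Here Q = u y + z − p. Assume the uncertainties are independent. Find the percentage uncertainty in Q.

Let w = u·y = 8230. δw/w = √((1·δu/u)² + (1·δy/y)²) = √(5.04e-05 + 0.00518) = 0.0723, so δw = 596.
Q = w + z − p: δQ = √(δw² + δz² + δp²) = √(3.55e+05 + 3990 + 1280) = 600
Q = 6650, so δQ/Q = 600/6650 = 0.0902.

9.02%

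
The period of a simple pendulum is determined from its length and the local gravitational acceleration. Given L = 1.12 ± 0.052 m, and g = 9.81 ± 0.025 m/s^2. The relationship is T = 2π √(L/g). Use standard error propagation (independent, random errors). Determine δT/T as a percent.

For a monomial T ∝ L^(1/2), g^(-1/2), fractional errors add in quadrature:
  (½·δL/L)² = (0.5×0.0464)² = 0.000539;  (−½·δg/g)² = (-0.5×0.00255)² = 1.62e-06
δT/T = √(0.000541) = 0.0232

2.32%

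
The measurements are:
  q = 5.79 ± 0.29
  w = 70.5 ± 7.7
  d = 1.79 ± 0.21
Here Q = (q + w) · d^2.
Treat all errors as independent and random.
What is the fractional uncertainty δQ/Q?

0.255

Let u = q + w = 76.3. δu = √(δq² + δw²) = √(0.0841 + 59.3) = 7.71, so δu/u = 0.101.
Q is then a monomial in u, d:
δQ/Q = √((δu/u)² + (2·δd/d)²) = √(0.0102 + 0.0551) = 0.255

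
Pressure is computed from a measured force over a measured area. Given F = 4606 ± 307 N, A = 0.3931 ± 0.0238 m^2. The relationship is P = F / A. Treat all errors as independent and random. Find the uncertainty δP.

1060 Pa

Since P is a product/quotient, work with relative uncertainties:
  (1·δF/F)² = (1×0.0667)² = 0.00444;  (-1·δA/A)² = (-1×0.0605)² = 0.00367
δP/P = √(0.00811) = 0.0900
P = 11720 Pa, so δP = 0.0900 × 11720 = 1060 Pa.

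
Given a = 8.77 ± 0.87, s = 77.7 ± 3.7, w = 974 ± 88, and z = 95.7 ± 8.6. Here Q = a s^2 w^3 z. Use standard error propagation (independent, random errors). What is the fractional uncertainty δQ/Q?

0.317

Since Q is a product/quotient, work with relative uncertainties:
  (1·δa/a)² = (1×0.0992)² = 0.00984;  (2·δs/s)² = (2×0.0476)² = 0.00907;  (3·δw/w)² = (3×0.0903)² = 0.0735;  (1·δz/z)² = (1×0.0899)² = 0.00808
δQ/Q = √(0.100) = 0.317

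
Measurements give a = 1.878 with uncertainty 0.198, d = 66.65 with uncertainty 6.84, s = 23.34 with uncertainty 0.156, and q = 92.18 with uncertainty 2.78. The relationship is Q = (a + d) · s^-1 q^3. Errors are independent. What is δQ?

Let u = a + d = 68.53. δu = √(δa² + δd²) = √(0.0392 + 46.8) = 6.84, so δu/u = 0.0999.
Q is then a monomial in u, s, q:
δQ/Q = √((δu/u)² + (-1·δs/s)² + (3·δq/q)²) = √(0.00997 + 4.47e-05 + 0.00819) = 0.135
Q = 2.3e+06, so δQ = 0.135 × 2.3e+06 = 3.1e+05.

3.1e+05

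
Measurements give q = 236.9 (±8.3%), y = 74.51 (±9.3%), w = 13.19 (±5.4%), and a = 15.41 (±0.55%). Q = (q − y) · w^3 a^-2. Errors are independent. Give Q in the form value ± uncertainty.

Let u = q − y = 162.4. δu = √(δq² + δy²) = √(387 + 48.0) = 20.8, so δu/u = 0.128.
Q is then a monomial in u, w, a:
δQ/Q = √((δu/u)² + (3·δw/w)² + (-2·δa/a)²) = √(0.0165 + 0.0262 + 0.000121) = 0.207
Q = 1569, so δQ = 0.207 × 1569 = 325.

1569 ± 325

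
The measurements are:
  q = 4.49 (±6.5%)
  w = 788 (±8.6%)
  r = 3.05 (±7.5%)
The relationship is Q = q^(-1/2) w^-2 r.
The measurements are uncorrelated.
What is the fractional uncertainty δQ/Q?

Q is a product of powers, so relative uncertainties combine in quadrature:
  (−½·δq/q)² = (-0.5×0.0650)² = 0.00106;  (-2·δw/w)² = (-2×0.0860)² = 0.0296;  (1·δr/r)² = (1×0.0750)² = 0.00562
δQ/Q = √(0.0363) = 0.190

0.190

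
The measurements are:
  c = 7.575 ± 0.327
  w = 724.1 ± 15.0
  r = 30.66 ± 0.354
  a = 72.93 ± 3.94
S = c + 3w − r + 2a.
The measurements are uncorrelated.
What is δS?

45.7

Absolute uncertainties add in quadrature for a linear combination:
  (δc)² = 0.107;  (3·δw)² = 2020;  (δr)² = 0.125;  (2·δa)² = 62.1
δS = √(2090) = 45.7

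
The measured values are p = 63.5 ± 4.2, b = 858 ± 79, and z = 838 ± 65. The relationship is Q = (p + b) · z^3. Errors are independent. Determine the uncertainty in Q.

1.35e+11

Let u = p + b = 922. δu = √(δp² + δb²) = √(17.6 + 6240) = 79.1, so δu/u = 0.0859.
Q is then a monomial in u, z:
δQ/Q = √((δu/u)² + (3·δz/z)²) = √(0.00737 + 0.0541) = 0.248
Q = 5.42e+11, so δQ = 0.248 × 5.42e+11 = 1.35e+11.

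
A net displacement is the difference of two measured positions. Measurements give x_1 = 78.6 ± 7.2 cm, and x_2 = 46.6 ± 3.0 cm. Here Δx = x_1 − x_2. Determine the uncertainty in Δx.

Sums and differences: (δΔx)² = Σ (cᵢ δxᵢ)².
  (δx_1)² = 51.8;  (δx_2)² = 9.00
δΔx = √(60.8) = 7.80 cm

7.80 cm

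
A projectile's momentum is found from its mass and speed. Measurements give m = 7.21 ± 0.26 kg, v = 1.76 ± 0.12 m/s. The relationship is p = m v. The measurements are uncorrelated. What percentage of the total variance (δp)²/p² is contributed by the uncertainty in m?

21.9%

(δp/p)² = (1·δm/m)² + (1·δv/v)²
  m term: (1×0.0361)² = 0.00130
  v term: (1×0.0682)² = 0.00465
Total = 0.00595. Share from m = 0.00130/0.00595 = 0.219.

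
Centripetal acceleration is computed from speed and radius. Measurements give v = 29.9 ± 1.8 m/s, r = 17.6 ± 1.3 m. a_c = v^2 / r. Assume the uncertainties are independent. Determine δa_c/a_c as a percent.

Products/powers → add relative errors in quadrature, weighted by exponent:
  (2·δv/v)² = (2×0.0602)² = 0.0145;  (-1·δr/r)² = (-1×0.0739)² = 0.00546
δa_c/a_c = √(0.0200) = 0.141

14.1%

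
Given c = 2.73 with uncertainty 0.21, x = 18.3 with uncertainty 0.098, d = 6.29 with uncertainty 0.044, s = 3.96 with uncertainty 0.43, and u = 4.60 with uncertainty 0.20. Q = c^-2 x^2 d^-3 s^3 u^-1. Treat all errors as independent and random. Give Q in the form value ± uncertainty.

2.44 ± 0.886

Products/powers → add relative errors in quadrature, weighted by exponent:
  (-2·δc/c)² = (-2×0.0769)² = 0.0237;  (2·δx/x)² = (2×0.00536)² = 0.000115;  (-3·δd/d)² = (-3×0.00700)² = 0.000440;  (3·δs/s)² = (3×0.109)² = 0.106;  (-1·δu/u)² = (-1×0.0435)² = 0.00189
δQ/Q = √(0.132) = 0.364
Q = 2.44, so δQ = 0.364 × 2.44 = 0.886.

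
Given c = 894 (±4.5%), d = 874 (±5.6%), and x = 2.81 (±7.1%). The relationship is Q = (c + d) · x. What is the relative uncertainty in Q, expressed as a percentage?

7.95%

Let u = c + d = 1770. δu = √(δc² + δd²) = √(1620 + 2400) = 63.4, so δu/u = 0.0358.
Q is then a monomial in u, x:
δQ/Q = √((δu/u)² + (1·δx/x)²) = √(0.00128 + 0.00504) = 0.0795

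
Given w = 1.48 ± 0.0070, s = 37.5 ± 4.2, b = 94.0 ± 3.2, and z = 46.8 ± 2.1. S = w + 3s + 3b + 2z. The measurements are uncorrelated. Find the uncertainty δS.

For a sum/difference, combine absolute errors in quadrature:
  (δw)² = 4.9e-05;  (3·δs)² = 159;  (3·δb)² = 92.2;  (2·δz)² = 17.6
δS = √(269) = 16.4

16.4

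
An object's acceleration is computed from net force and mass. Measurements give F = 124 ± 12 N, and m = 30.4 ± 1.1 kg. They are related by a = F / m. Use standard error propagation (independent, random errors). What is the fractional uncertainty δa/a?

Products/powers → add relative errors in quadrature, weighted by exponent:
  (1·δF/F)² = (1×0.0968)² = 0.00937;  (-1·δm/m)² = (-1×0.0362)² = 0.00131
δa/a = √(0.0107) = 0.103

0.103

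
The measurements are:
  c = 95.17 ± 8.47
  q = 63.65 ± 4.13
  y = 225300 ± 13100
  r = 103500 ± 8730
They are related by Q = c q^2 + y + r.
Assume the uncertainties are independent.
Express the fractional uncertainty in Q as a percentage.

8.77%

Let p = c·q^2 = 385600. δp/p = √((1·δc/c)² + (2·δq/q)²) = √(0.00792 + 0.0168) = 0.157, so δp = 60700.
Q = p + y + r: δQ = √(δp² + δy² + δr²) = √(3.68e+09 + 1.72e+08 + 7.62e+07) = 62700
Q = 714400, so δQ/Q = 62700/714400 = 0.0877.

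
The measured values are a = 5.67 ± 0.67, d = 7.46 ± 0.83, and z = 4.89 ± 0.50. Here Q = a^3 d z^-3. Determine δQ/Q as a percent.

For a monomial Q ∝ a^3, d, z^-3, fractional errors add in quadrature:
  (3·δa/a)² = (3×0.118)² = 0.126;  (1·δd/d)² = (1×0.111)² = 0.0124;  (-3·δz/z)² = (-3×0.102)² = 0.0941
δQ/Q = √(0.232) = 0.482

48.2%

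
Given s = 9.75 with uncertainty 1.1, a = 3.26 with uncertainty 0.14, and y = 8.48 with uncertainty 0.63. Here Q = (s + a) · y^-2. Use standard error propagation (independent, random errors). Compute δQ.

0.0310

Let u = s + a = 13.0. δu = √(δs² + δa²) = √(1.21 + 0.0196) = 1.11, so δu/u = 0.0852.
Q is then a monomial in u, y:
δQ/Q = √((δu/u)² + (-2·δy/y)²) = √(0.00726 + 0.0221) = 0.171
Q = 0.181, so δQ = 0.171 × 0.181 = 0.0310.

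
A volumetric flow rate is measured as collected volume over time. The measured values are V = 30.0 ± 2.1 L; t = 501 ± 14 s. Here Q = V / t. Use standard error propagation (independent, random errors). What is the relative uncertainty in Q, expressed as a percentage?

Relative error in a monomial: (δQ/Q)² = Σ (nᵢ · δxᵢ/xᵢ)².
  (1·δV/V)² = (1×0.0700)² = 0.00490;  (-1·δt/t)² = (-1×0.0279)² = 0.000781
δQ/Q = √(0.00568) = 0.0754

7.54%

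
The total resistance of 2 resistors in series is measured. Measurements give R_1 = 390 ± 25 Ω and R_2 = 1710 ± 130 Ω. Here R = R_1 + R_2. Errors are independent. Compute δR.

132 Ω

Absolute uncertainties add in quadrature for a linear combination:
  (δR_1)² = 625;  (δR_2)² = 16900
δR = √(17500) = 132 Ω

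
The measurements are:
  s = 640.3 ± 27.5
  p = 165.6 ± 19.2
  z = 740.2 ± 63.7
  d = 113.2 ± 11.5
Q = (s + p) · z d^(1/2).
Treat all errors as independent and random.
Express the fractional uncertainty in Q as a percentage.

Let u = s + p = 805.9. δu = √(δs² + δp²) = √(756 + 369) = 33.5, so δu/u = 0.0416.
Q is then a monomial in u, z, d:
δQ/Q = √((δu/u)² + (1·δz/z)² + (½·δd/d)²) = √(0.00173 + 0.00741 + 0.00258) = 0.108

10.8%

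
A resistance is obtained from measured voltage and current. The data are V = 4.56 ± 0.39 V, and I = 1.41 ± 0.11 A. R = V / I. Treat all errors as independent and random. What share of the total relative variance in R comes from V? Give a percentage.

(δR/R)² = (1·δV/V)² + (-1·δI/I)²
  V term: (1×0.0855)² = 0.00731
  I term: (-1×0.0780)² = 0.00609
Total = 0.0134. Share from V = 0.00731/0.0134 = 0.546.

54.6%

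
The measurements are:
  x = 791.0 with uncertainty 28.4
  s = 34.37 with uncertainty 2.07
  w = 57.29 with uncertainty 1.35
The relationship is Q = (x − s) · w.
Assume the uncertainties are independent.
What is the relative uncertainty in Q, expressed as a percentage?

4.44%

Let u = x − s = 756.6. δu = √(δx² + δs²) = √(807 + 4.28) = 28.5, so δu/u = 0.0376.
Q is then a monomial in u, w:
δQ/Q = √((δu/u)² + (1·δw/w)²) = √(0.00142 + 0.000555) = 0.0444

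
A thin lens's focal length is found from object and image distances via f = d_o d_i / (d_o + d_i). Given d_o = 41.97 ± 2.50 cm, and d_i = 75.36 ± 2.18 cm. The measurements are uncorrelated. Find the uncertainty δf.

1.07 cm

∂f/∂d_o = (d_i/(d_o+d_i))² = 0.413;  ∂f/∂d_i = (d_o/(d_o+d_i))² = 0.128
δf = √((∂f/∂d_o · δd_o)² + (∂f/∂d_i · δd_i)²) = √(1.06 + 0.0778) = 1.07 cm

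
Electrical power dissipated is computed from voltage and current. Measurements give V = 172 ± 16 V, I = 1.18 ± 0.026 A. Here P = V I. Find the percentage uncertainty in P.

9.56%

Since P is a product/quotient, work with relative uncertainties:
  (1·δV/V)² = (1×0.0930)² = 0.00865;  (1·δI/I)² = (1×0.0220)² = 0.000485
δP/P = √(0.00914) = 0.0956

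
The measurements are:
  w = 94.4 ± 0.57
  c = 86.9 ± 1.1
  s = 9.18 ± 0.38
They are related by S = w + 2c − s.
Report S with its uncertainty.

For a sum/difference, combine absolute errors in quadrature:
  (δw)² = 0.325;  (2·δc)² = 4.84;  (δs)² = 0.144
δS = √(5.31) = 2.30
S = 259.

259 ± 2.30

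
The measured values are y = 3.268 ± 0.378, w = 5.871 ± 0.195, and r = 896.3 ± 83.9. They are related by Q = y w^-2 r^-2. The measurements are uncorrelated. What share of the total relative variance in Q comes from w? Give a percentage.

8.35%

(δQ/Q)² = (1·δy/y)² + (-2·δw/w)² + (-2·δr/r)²
  y term: (1×0.116)² = 0.0134
  w term: (-2×0.0332)² = 0.00441
  r term: (-2×0.0936)² = 0.0350
Total = 0.0528. Share from w = 0.00441/0.0528 = 0.0835.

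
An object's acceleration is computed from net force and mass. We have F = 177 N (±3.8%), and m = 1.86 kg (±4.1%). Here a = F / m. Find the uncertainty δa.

5.32 m/s^2

Each factor contributes (exponent × relative error)² to (δa/a)²:
  (1·δF/F)² = (1×0.0380)² = 0.00144;  (-1·δm/m)² = (-1×0.0410)² = 0.00168
δa/a = √(0.00312) = 0.0559
a = 95.2 m/s^2, so δa = 0.0559 × 95.2 = 5.32 m/s^2.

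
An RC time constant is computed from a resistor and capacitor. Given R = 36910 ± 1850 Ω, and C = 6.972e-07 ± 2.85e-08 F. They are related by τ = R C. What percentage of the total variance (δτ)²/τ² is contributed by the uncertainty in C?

39.9%

(δτ/τ)² = (1·δR/R)² + (1·δC/C)²
  R term: (1×0.0501)² = 0.00251
  C term: (1×0.0409)² = 0.00167
Total = 0.00418. Share from C = 0.00167/0.00418 = 0.399.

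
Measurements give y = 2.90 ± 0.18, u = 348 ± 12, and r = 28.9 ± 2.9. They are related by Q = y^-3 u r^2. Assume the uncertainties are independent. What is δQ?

Q is a product of powers, so relative uncertainties combine in quadrature:
  (-3·δy/y)² = (-3×0.0621)² = 0.0347;  (1·δu/u)² = (1×0.0345)² = 0.00119;  (2·δr/r)² = (2×0.100)² = 0.0403
δQ/Q = √(0.0761) = 0.276
Q = 11900, so δQ = 0.276 × 11900 = 3290.

3290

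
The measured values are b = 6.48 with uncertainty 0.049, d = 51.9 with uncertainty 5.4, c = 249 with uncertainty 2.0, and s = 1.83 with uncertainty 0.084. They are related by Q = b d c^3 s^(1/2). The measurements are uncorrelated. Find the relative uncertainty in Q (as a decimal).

0.109

Each factor contributes (exponent × relative error)² to (δQ/Q)²:
  (1·δb/b)² = (1×0.00756)² = 5.72e-05;  (1·δd/d)² = (1×0.104)² = 0.0108;  (3·δc/c)² = (3×0.00803)² = 0.000581;  (½·δs/s)² = (0.5×0.0459)² = 0.000527
δQ/Q = √(0.0120) = 0.109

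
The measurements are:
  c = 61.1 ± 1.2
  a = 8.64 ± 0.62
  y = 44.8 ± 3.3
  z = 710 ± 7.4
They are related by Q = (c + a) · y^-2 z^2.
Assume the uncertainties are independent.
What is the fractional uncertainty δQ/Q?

0.150

Let u = c + a = 69.7. δu = √(δc² + δa²) = √(1.44 + 0.384) = 1.35, so δu/u = 0.0194.
Q is then a monomial in u, y, z:
δQ/Q = √((δu/u)² + (-2·δy/y)² + (2·δz/z)²) = √(0.000375 + 0.0217 + 0.000435) = 0.150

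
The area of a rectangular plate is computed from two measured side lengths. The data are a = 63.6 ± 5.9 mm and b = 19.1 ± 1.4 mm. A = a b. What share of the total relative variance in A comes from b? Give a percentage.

38.4%

(δA/A)² = (1·δa/a)² + (1·δb/b)²
  a term: (1×0.0928)² = 0.00861
  b term: (1×0.0733)² = 0.00537
Total = 0.0140. Share from b = 0.00537/0.0140 = 0.384.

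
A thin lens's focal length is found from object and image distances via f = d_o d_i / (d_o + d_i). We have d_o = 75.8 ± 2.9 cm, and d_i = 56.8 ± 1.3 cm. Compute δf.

0.681 cm

∂f/∂d_o = (d_i/(d_o+d_i))² = 0.183;  ∂f/∂d_i = (d_o/(d_o+d_i))² = 0.327
δf = √((∂f/∂d_o · δd_o)² + (∂f/∂d_i · δd_i)²) = √(0.283 + 0.180) = 0.681 cm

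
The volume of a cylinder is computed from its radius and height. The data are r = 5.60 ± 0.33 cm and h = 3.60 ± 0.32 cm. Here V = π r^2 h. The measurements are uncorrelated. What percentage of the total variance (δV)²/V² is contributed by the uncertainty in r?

63.7%

(δV/V)² = (2·δr/r)² + (1·δh/h)²
  r term: (2×0.0589)² = 0.0139
  h term: (1×0.0889)² = 0.00790
Total = 0.0218. Share from r = 0.0139/0.0218 = 0.637.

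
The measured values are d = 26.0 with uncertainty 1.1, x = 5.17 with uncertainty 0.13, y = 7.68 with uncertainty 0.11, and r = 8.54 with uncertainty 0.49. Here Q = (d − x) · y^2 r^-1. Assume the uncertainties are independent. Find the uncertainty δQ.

12.0

Let u = d − x = 20.8. δu = √(δd² + δx²) = √(1.21 + 0.0169) = 1.11, so δu/u = 0.0532.
Q is then a monomial in u, y, r:
δQ/Q = √((δu/u)² + (2·δy/y)² + (-1·δr/r)²) = √(0.00283 + 0.000821 + 0.00329) = 0.0833
Q = 144, so δQ = 0.0833 × 144 = 12.0.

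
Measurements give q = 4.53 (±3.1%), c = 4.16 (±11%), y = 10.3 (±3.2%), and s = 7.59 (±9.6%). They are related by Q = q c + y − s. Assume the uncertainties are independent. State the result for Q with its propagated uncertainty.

Let p = q·c = 18.8. δp/p = √((1·δq/q)² + (1·δc/c)²) = √(0.000961 + 0.0121) = 0.114, so δp = 2.15.
Q = p + y − s: δQ = √(δp² + δy² + δs²) = √(4.64 + 0.109 + 0.531) = 2.30
Q = 21.6.

21.6 ± 2.30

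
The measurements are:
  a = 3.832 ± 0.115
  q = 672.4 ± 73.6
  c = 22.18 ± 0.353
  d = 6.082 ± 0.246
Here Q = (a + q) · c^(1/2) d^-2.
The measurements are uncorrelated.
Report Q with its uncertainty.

Let u = a + q = 676.2. δu = √(δa² + δq²) = √(0.0132 + 5420) = 73.6, so δu/u = 0.109.
Q is then a monomial in u, c, d:
δQ/Q = √((δu/u)² + (½·δc/c)² + (-2·δd/d)²) = √(0.0118 + 6.33e-05 + 0.00654) = 0.136
Q = 86.10, so δQ = 0.136 × 86.10 = 11.7.

86.10 ± 11.7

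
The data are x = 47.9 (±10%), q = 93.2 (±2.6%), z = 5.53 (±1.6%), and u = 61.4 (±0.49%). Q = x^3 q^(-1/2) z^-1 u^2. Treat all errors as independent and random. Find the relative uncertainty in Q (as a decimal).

0.301

Products/powers → add relative errors in quadrature, weighted by exponent:
  (3·δx/x)² = (3×0.100)² = 0.0900;  (−½·δq/q)² = (-0.5×0.0260)² = 0.000169;  (-1·δz/z)² = (-1×0.0160)² = 0.000256;  (2·δu/u)² = (2×0.00490)² = 9.6e-05
δQ/Q = √(0.0905) = 0.301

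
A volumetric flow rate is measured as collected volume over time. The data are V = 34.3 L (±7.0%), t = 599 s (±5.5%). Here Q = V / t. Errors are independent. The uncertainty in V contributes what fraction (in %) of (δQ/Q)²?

61.8%

(δQ/Q)² = (1·δV/V)² + (-1·δt/t)²
  V term: (1×0.0700)² = 0.00490
  t term: (-1×0.0550)² = 0.00302
Total = 0.00793. Share from V = 0.00490/0.00793 = 0.618.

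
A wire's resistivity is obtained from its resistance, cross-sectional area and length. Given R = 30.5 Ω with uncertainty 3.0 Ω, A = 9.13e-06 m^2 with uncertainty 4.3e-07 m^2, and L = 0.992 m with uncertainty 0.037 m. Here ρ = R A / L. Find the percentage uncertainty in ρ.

Products/powers → add relative errors in quadrature, weighted by exponent:
  (1·δR/R)² = (1×0.0984)² = 0.00967;  (1·δA/A)² = (1×0.0471)² = 0.00222;  (-1·δL/L)² = (-1×0.0373)² = 0.00139
δρ/ρ = √(0.0133) = 0.115

11.5%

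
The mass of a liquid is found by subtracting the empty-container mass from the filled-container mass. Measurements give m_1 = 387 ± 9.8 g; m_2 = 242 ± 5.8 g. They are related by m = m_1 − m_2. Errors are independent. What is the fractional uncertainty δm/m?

Each term contributes (cᵢ δxᵢ)² to (δm)²:
  (δm_1)² = 96.0;  (δm_2)² = 33.6
δm = √(130) = 11.4 g
m = 145 g, so δm/m = 11.4/145 = 0.0785.

0.0785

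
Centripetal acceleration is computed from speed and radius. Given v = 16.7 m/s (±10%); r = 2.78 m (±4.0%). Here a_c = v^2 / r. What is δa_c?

20.5 m/s^2

Each factor contributes (exponent × relative error)² to (δa_c/a_c)²:
  (2·δv/v)² = (2×0.100)² = 0.0400;  (-1·δr/r)² = (-1×0.0400)² = 0.00160
δa_c/a_c = √(0.0416) = 0.204
a_c = 100 m/s^2, so δa_c = 0.204 × 100 = 20.5 m/s^2.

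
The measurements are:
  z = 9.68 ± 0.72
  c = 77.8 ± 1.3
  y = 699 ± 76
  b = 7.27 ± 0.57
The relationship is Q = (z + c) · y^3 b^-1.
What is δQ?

Let u = z + c = 87.5. δu = √(δz² + δc²) = √(0.518 + 1.69) = 1.49, so δu/u = 0.0170.
Q is then a monomial in u, y, b:
δQ/Q = √((δu/u)² + (3·δy/y)² + (-1·δb/b)²) = √(0.000289 + 0.106 + 0.00615) = 0.336
Q = 4.11e+09, so δQ = 0.336 × 4.11e+09 = 1.38e+09.

1.38e+09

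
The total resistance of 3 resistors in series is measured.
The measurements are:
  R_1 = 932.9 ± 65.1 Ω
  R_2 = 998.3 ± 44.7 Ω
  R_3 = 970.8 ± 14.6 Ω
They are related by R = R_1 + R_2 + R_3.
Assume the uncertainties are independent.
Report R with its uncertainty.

2902 ± 80.3 Ω

Sums and differences: (δR)² = Σ (cᵢ δxᵢ)².
  (δR_1)² = 4240;  (δR_2)² = 2000;  (δR_3)² = 213
δR = √(6450) = 80.3 Ω
R = 2902 Ω.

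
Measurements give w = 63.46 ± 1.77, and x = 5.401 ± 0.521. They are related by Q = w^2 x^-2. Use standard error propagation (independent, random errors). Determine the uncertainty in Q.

27.7

Products/powers → add relative errors in quadrature, weighted by exponent:
  (2·δw/w)² = (2×0.0279)² = 0.00311;  (-2·δx/x)² = (-2×0.0965)² = 0.0372
δQ/Q = √(0.0403) = 0.201
Q = 138.1, so δQ = 0.201 × 138.1 = 27.7.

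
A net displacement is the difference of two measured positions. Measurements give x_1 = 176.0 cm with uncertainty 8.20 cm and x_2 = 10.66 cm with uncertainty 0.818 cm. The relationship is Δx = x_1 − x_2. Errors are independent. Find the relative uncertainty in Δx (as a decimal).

Δx is a linear combination, so absolute uncertainties add in quadrature:
  (δx_1)² = 67.2;  (δx_2)² = 0.669
δΔx = √(67.9) = 8.24 cm
Δx = 165.3 cm, so δΔx/Δx = 8.24/165.3 = 0.0498.

0.0498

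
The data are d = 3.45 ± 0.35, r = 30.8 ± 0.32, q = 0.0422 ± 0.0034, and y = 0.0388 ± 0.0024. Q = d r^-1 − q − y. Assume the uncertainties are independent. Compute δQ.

Let p = d·r^-1 = 0.112. δp/p = √((1·δd/d)² + (-1·δr/r)²) = √(0.0103 + 0.000108) = 0.102, so δp = 0.0114.
Q = p − q − y: δQ = √(δp² + δq² + δy²) = √(0.000130 + 1.16e-05 + 5.76e-06) = 0.0122

0.0122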